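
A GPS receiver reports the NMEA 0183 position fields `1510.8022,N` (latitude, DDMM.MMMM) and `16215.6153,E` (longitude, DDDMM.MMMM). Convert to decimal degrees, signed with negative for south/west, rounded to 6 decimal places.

φ: degrees = first 2 digits = 15, minutes = 10.8022; 15 + 10.8022/60 = 15.1800367
N → positive
Longitude: degrees = first 3 digits = 162, minutes = 15.6153; 162 + 15.6153/60 = 162.2602550
E → positive

15.180037, 162.260255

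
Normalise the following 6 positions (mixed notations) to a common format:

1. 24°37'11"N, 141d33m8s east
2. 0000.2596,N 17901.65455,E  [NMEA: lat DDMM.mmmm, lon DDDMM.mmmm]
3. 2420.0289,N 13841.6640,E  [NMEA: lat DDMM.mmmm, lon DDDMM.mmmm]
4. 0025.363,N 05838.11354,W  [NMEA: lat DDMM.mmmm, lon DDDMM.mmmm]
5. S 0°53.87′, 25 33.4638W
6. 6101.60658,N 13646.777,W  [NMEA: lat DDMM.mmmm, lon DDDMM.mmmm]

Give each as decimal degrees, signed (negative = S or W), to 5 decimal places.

Point 1:
  φ: 24° + 37/60 + 11/3600 = 24 + 0.616667 + 0.003056 = 24.619722
  N ⇒ keep positive
  Longitude: 141° + 33/60 + 8/3600 = 141 + 0.550000 + 0.002222 = 141.552222
  E ⇒ keep positive
Point 2:
  φ: split at 2 digits → 00° and 0.2596′; 0 + 0.2596/60 = 0.004327
  N ⇒ keep positive
  λ: degrees = first 3 digits = 179, minutes = 1.65455; 179 + 1.65455/60 = 179.027576
  E ⇒ keep positive
Point 3:
  φ: split at 2 digits → 24° and 20.0289′; 24 + 20.0289/60 = 24.333815
  N → positive
  Longitude: split at 3 digits → 138° and 41.664′; 138 + 41.664/60 = 138.694400
  E → positive
Point 4:
  Lat: degrees = first 2 digits = 0, minutes = 25.363; 0 + 25.363/60 = 0.422717
  N → positive
  Lon: degrees = first 3 digits = 58, minutes = 38.11354; 58 + 38.11354/60 = 58.635226
  W ⇒ negate
Point 5:
  Latitude: 53.87′ = 0.897833°; total 0.897833
  S ⇒ negate
  λ: 25 + 33.4638/60 = 25.557730
  W ⇒ negate
Point 6:
  Lat: split at 2 digits → 61° and 1.60658′; 61 + 1.60658/60 = 61.026776
  N ⇒ keep positive
  Lon: split at 3 digits → 136° and 46.777′; 136 + 46.777/60 = 136.779617
  hemisphere W, so the sign is −

1. 24.61972, 141.55222
2. 0.00433, 179.02758
3. 24.33382, 138.69440
4. 0.42272, -58.63523
5. -0.89783, -25.55773
6. 61.02678, -136.77962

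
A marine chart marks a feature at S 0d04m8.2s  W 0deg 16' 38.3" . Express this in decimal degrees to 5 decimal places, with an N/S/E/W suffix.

Latitude: 4′ + 8.2″ = 4.13667′; 0 + 4.13667/60 = 0.068944
λ: 0 + 16/60 + 38.3/3600 = 0.277306

0.06894° S, 0.27731° W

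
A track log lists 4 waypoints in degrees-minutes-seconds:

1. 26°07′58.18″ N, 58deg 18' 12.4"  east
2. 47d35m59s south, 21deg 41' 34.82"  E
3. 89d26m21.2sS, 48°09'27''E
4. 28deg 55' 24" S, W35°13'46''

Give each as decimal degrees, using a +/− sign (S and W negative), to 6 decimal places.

1. 26.132828, 58.303444
2. -47.599722, 21.693006
3. -89.439222, 48.157500
4. -28.923333, -35.229444

Point 1:
  Latitude: 26° + 7/60 + 58.18/3600 = 26 + 0.116667 + 0.016161 = 26.1328278
  N → positive
  λ: 58° + 18/60 + 12.4/3600 = 58 + 0.300000 + 0.003444 = 58.3034444
  E ⇒ keep positive
Point 2:
  Latitude: 35′ + 59″ = 35.98333′; 47 + 35.98333/60 = 47.5997222
  S → negative
  λ: 21 + 41/60 + 34.82/3600 = 21.6930056
  E → positive
Point 3:
  Latitude: 89° + 26/60 + 21.2/3600 = 89 + 0.433333 + 0.005889 = 89.4392222
  hemisphere S, so the sign is −
  λ: 48 + 9/60 + 27/3600 = 48.1575000
  E → positive
Point 4:
  φ: 28 + 55/60 + 24/3600 = 28.9233333
  S ⇒ negate
  Lon: 35 + 13/60 + 46/3600 = 35.2294444
  W ⇒ negate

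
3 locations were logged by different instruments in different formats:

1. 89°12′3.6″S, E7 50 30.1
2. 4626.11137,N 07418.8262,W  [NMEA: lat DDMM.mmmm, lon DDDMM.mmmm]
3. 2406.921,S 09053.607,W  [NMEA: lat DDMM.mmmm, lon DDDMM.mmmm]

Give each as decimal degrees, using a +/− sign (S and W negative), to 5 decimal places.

1. -89.20100, 7.84169
2. 46.43519, -74.31377
3. -24.11535, -90.89345

Point 1:
  φ: 89 + 12/60 + 3.6/3600 = 89.201000
  S → negative
  Lon: 50′ + 30.1″ = 50.50167′; 7 + 50.50167/60 = 7.841694
  E → positive
Point 2:
  φ: split at 2 digits → 46° and 26.11137′; 46 + 26.11137/60 = 46.435190
  N → positive
  Longitude: split at 3 digits → 074° and 18.8262′; 74 + 18.8262/60 = 74.313770
  W ⇒ negate
Point 3:
  φ: degrees = first 2 digits = 24, minutes = 6.921; 24 + 6.921/60 = 24.115350
  hemisphere S, so the sign is −
  λ: split at 3 digits → 090° and 53.607′; 90 + 53.607/60 = 90.893450
  W → negative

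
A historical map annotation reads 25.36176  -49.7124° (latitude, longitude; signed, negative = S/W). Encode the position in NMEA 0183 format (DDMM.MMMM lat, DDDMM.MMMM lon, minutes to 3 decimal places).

2521.706,N / 04942.744,W

φ: minutes = (25.361760 − 25) × 60 = 21.70560
Longitude is negative → W; |value| = 49.712400
Lon: minutes = (49.712400 − 49) × 60 = 42.74400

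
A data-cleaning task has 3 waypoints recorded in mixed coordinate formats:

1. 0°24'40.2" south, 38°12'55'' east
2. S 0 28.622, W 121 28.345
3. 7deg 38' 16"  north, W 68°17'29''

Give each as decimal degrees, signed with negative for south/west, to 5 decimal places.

1. -0.41117, 38.21528
2. -0.47703, -121.47242
3. 7.63778, -68.29139

Point 1:
  Latitude: 0 + 24/60 + 40.2/3600 = 0.411167
  S ⇒ negate
  Lon: 12′ + 55″ = 12.91667′; 38 + 12.91667/60 = 38.215278
  E → positive
Point 2:
  φ: 28.622′ = 0.477033°; total 0.477033
  S ⇒ negate
  Longitude: 121 + 28.345/60 = 121.472417
  W ⇒ negate
Point 3:
  Latitude: 7° + 38/60 + 16/3600 = 7 + 0.633333 + 0.004444 = 7.637778
  N ⇒ keep positive
  Lon: 68° + 17/60 + 29/3600 = 68 + 0.283333 + 0.008056 = 68.291389
  hemisphere W, so the sign is −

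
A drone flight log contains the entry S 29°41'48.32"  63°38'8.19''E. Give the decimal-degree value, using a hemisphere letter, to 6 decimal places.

29.696756° S, 63.635608° E

φ: 29 + 41/60 + 48.32/3600 = 29.6967556
Lon: 63 + 38/60 + 8.19/3600 = 63.6356083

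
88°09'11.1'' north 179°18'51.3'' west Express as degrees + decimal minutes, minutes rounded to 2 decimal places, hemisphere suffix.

88° 9.19′ N, 179° 18.86′ W

φ: seconds/60 = 0.18500; minutes = 9 + 0.18500 = 9.1850
Longitude: seconds/60 = 0.85500; minutes = 18 + 0.85500 = 18.8550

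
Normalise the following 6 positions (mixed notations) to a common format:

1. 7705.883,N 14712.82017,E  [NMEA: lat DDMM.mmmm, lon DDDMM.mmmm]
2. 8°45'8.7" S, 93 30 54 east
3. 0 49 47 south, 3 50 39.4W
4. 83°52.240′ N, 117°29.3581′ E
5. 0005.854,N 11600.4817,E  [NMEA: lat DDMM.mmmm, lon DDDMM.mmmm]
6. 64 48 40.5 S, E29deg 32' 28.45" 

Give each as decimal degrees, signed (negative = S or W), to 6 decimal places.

1. 77.098050, 147.213670
2. -8.752417, 93.515000
3. -0.829722, -3.844278
4. 83.870667, 117.489302
5. 0.097567, 116.008028
6. -64.811250, 29.541236

Point 1:
  φ: split at 2 digits → 77° and 5.883′; 77 + 5.883/60 = 77.0980500
  N → positive
  Lon: degrees = first 3 digits = 147, minutes = 12.82017; 147 + 12.82017/60 = 147.2136695
  E ⇒ keep positive
Point 2:
  Latitude: 8° + 45/60 + 8.7/3600 = 8 + 0.750000 + 0.002417 = 8.7524167
  hemisphere S, so the sign is −
  Lon: 93 + 30/60 + 54/3600 = 93.5150000
  E ⇒ keep positive
Point 3:
  Latitude: 0° + 49/60 + 47/3600 = 0 + 0.816667 + 0.013056 = 0.8297222
  S ⇒ negate
  Longitude: 50′ + 39.4″ = 50.65667′; 3 + 50.65667/60 = 3.8442778
  W → negative
Point 4:
  Lat: 52.24′ = 0.870667°; total 83.8706667
  N → positive
  λ: 29.3581′ = 0.489302°; total 117.4893017
  E ⇒ keep positive
Point 5:
  Lat: split at 2 digits → 00° and 5.854′; 0 + 5.854/60 = 0.0975667
  N → positive
  Longitude: split at 3 digits → 116° and 0.4817′; 116 + 0.4817/60 = 116.0080283
  E ⇒ keep positive
Point 6:
  Latitude: 64° + 48/60 + 40.5/3600 = 64 + 0.800000 + 0.011250 = 64.8112500
  S ⇒ negate
  Longitude: 29 + 32/60 + 28.45/3600 = 29.5412361
  E ⇒ keep positive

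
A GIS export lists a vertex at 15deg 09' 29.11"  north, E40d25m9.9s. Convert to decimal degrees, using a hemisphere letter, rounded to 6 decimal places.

15.158086° N, 40.419417° E

φ: 15° + 9/60 + 29.11/3600 = 15 + 0.150000 + 0.008086 = 15.1580861
Lon: 40 + 25/60 + 9.9/3600 = 40.4194167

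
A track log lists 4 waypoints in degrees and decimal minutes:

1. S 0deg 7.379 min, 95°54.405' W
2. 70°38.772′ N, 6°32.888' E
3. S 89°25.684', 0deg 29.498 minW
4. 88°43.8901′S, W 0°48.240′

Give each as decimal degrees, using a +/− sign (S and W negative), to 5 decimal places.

1. -0.12298, -95.90675
2. 70.64620, 6.54813
3. -89.42807, -0.49163
4. -88.73150, -0.80400

Point 1:
  Lat: 7.379′ = 0.122983°; total 0.122983
  S ⇒ negate
  Lon: 54.405′ = 0.906750°; total 95.906750
  hemisphere W, so the sign is −
Point 2:
  Lat: 38.772′ = 0.646200°; total 70.646200
  N → positive
  Lon: 32.888′ = 0.548133°; total 6.548133
  E → positive
Point 3:
  Latitude: 25.684′ = 0.428067°; total 89.428067
  hemisphere S, so the sign is −
  Longitude: 0 + 29.498/60 = 0.491633
  W → negative
Point 4:
  φ: 43.8901′ = 0.731502°; total 88.731502
  S → negative
  Longitude: 0 + 48.24/60 = 0.804000
  W ⇒ negate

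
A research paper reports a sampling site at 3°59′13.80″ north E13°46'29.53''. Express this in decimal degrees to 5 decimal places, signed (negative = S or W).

3.98717, 13.77487

Lat: 3 + 59/60 + 13.8/3600 = 3.987167
N ⇒ keep positive
Longitude: 13 + 46/60 + 29.53/3600 = 13.774869
E → positive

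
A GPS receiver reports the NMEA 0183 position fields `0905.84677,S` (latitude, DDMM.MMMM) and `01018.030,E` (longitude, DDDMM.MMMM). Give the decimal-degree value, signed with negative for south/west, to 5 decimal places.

-9.09745, 10.30050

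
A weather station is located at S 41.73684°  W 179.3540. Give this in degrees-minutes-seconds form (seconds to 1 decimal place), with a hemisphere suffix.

41°44′12.6″ S, 179°21′14.4″ W

Latitude: 0.736840° → 44.21040′; 0.21040 × 60 = 12.624″
Longitude: whole degrees 179; 21.24000′ → 21′ and 14.400″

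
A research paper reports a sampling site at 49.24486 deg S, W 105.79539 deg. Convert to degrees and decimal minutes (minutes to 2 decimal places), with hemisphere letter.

Lat: minutes = (49.244860 − 49) × 60 = 14.6916
Lon: 105° + 0.795390 × 60 = 105° 47.7234′

49° 14.69′ S, 105° 47.72′ W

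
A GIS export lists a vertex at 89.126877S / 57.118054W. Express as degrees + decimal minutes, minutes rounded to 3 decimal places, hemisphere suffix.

φ: minutes = (89.126877 − 89) × 60 = 7.61262
Longitude: fractional part 0.118054 → 7.08324 minutes

89° 7.613′ S, 57° 7.083′ W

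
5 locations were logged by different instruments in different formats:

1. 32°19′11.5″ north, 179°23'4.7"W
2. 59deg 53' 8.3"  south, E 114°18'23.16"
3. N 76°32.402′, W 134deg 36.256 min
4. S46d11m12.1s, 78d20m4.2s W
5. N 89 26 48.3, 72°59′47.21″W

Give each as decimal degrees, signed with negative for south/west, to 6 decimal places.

1. 32.319861, -179.384639
2. -59.885639, 114.306433
3. 76.540033, -134.604267
4. -46.186694, -78.334500
5. 89.446750, -72.996447

Point 1:
  Latitude: 32 + 19/60 + 11.5/3600 = 32.3198611
  N ⇒ keep positive
  Lon: 23′ + 4.7″ = 23.07833′; 179 + 23.07833/60 = 179.3846389
  hemisphere W, so the sign is −
Point 2:
  φ: 59 + 53/60 + 8.3/3600 = 59.8856389
  S ⇒ negate
  λ: 114° + 18/60 + 23.16/3600 = 114 + 0.300000 + 0.006433 = 114.3064333
  E ⇒ keep positive
Point 3:
  φ: 76 + 32.402/60 = 76.5400333
  N ⇒ keep positive
  Lon: 134 + 36.256/60 = 134.6042667
  W → negative
Point 4:
  Lat: 46 + 11/60 + 12.1/3600 = 46.1866944
  hemisphere S, so the sign is −
  λ: 20′ + 4.2″ = 20.07000′; 78 + 20.07000/60 = 78.3345000
  W ⇒ negate
Point 5:
  Lat: 26′ + 48.3″ = 26.80500′; 89 + 26.80500/60 = 89.4467500
  N → positive
  Longitude: 59′ + 47.21″ = 59.78683′; 72 + 59.78683/60 = 72.9964472
  W ⇒ negate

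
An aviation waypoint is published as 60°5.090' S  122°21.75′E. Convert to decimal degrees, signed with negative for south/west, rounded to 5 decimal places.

-60.08483, 122.36250

φ: 60 + 5.09/60 = 60.084833
S → negative
Lon: 21.75′ = 0.362500°; total 122.362500
E ⇒ keep positive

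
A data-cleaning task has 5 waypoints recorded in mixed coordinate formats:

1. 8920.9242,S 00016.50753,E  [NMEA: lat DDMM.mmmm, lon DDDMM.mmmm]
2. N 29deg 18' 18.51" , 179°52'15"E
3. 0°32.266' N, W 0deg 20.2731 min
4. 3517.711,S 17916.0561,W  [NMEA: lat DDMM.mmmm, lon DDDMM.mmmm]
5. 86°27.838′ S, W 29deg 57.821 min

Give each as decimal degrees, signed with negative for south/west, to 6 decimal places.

1. -89.348737, 0.275126
2. 29.305142, 179.870833
3. 0.537767, -0.337885
4. -35.295183, -179.267602
5. -86.463967, -29.963683

Point 1:
  Latitude: degrees = first 2 digits = 89, minutes = 20.9242; 89 + 20.9242/60 = 89.3487367
  S ⇒ negate
  λ: degrees = first 3 digits = 0, minutes = 16.50753; 0 + 16.50753/60 = 0.2751255
  E → positive
Point 2:
  Lat: 29 + 18/60 + 18.51/3600 = 29.3051417
  N ⇒ keep positive
  Lon: 179 + 52/60 + 15/3600 = 179.8708333
  E ⇒ keep positive
Point 3:
  Lat: 0 + 32.266/60 = 0.5377667
  N → positive
  Lon: 0 + 20.2731/60 = 0.3378850
  W ⇒ negate
Point 4:
  φ: degrees = first 2 digits = 35, minutes = 17.711; 35 + 17.711/60 = 35.2951833
  S → negative
  λ: degrees = first 3 digits = 179, minutes = 16.0561; 179 + 16.0561/60 = 179.2676017
  hemisphere W, so the sign is −
Point 5:
  Latitude: 27.838′ = 0.463967°; total 86.4639667
  S → negative
  Longitude: 29 + 57.821/60 = 29.9636833
  W ⇒ negate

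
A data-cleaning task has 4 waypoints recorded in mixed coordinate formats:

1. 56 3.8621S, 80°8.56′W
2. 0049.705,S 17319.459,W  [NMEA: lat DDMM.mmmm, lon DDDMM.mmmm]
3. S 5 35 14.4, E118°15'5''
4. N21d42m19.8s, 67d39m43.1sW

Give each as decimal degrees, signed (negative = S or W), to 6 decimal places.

1. -56.064368, -80.142667
2. -0.828417, -173.324317
3. -5.587333, 118.251389
4. 21.705500, -67.661972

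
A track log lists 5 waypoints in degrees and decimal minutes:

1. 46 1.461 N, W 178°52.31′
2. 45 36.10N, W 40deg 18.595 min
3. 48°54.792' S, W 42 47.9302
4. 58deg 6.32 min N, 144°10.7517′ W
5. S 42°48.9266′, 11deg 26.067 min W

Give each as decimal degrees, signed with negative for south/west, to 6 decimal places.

1. 46.024350, -178.871833
2. 45.601667, -40.309917
3. -48.913200, -42.798837
4. 58.105333, -144.179195
5. -42.815443, -11.434450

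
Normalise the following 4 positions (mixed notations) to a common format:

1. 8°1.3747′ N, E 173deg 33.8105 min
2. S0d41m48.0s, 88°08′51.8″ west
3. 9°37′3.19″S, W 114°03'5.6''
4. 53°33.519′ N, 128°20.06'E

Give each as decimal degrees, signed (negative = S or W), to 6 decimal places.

1. 8.022912, 173.563508
2. -0.696667, -88.147722
3. -9.617553, -114.051556
4. 53.558650, 128.334333

Point 1:
  Lat: 8 + 1.3747/60 = 8.0229117
  N ⇒ keep positive
  Lon: 173 + 33.8105/60 = 173.5635083
  E → positive
Point 2:
  φ: 0° + 41/60 + 48/3600 = 0 + 0.683333 + 0.013333 = 0.6966667
  S → negative
  Lon: 88 + 8/60 + 51.8/3600 = 88.1477222
  W ⇒ negate
Point 3:
  Latitude: 9° + 37/60 + 3.19/3600 = 9 + 0.616667 + 0.000886 = 9.6175528
  S ⇒ negate
  Lon: 3′ + 5.6″ = 3.09333′; 114 + 3.09333/60 = 114.0515556
  W ⇒ negate
Point 4:
  φ: 33.519′ = 0.558650°; total 53.5586500
  N ⇒ keep positive
  λ: 20.06′ = 0.334333°; total 128.3343333
  E ⇒ keep positive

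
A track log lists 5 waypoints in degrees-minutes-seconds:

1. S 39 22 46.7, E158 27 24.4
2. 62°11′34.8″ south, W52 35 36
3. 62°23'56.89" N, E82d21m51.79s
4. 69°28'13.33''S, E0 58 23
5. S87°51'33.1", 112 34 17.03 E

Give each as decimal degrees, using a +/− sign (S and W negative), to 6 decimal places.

Point 1:
  φ: 22′ + 46.7″ = 22.77833′; 39 + 22.77833/60 = 39.3796389
  hemisphere S, so the sign is −
  λ: 158° + 27/60 + 24.4/3600 = 158 + 0.450000 + 0.006778 = 158.4567778
  E ⇒ keep positive
Point 2:
  Latitude: 11′ + 34.8″ = 11.58000′; 62 + 11.58000/60 = 62.1930000
  S → negative
  Longitude: 35′ + 36″ = 35.60000′; 52 + 35.60000/60 = 52.5933333
  W ⇒ negate
Point 3:
  Latitude: 23′ + 56.89″ = 23.94817′; 62 + 23.94817/60 = 62.3991361
  N ⇒ keep positive
  Longitude: 82° + 21/60 + 51.79/3600 = 82 + 0.350000 + 0.014386 = 82.3643861
  E → positive
Point 4:
  Latitude: 69° + 28/60 + 13.33/3600 = 69 + 0.466667 + 0.003703 = 69.4703694
  S ⇒ negate
  Lon: 0° + 58/60 + 23/3600 = 0 + 0.966667 + 0.006389 = 0.9730556
  E ⇒ keep positive
Point 5:
  φ: 51′ + 33.1″ = 51.55167′; 87 + 51.55167/60 = 87.8591944
  hemisphere S, so the sign is −
  Longitude: 112 + 34/60 + 17.03/3600 = 112.5713972
  E ⇒ keep positive

1. -39.379639, 158.456778
2. -62.193000, -52.593333
3. 62.399136, 82.364386
4. -69.470369, 0.973056
5. -87.859194, 112.571397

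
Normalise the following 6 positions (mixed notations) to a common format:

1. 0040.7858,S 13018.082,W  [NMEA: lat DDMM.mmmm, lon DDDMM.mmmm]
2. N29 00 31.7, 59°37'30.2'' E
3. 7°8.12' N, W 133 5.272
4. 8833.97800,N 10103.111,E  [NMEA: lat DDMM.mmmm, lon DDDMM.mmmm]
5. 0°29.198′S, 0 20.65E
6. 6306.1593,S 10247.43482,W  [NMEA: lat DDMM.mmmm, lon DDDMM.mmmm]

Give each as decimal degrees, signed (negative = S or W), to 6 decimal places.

Point 1:
  φ: degrees = first 2 digits = 0, minutes = 40.7858; 0 + 40.7858/60 = 0.6797633
  hemisphere S, so the sign is −
  Lon: split at 3 digits → 130° and 18.082′; 130 + 18.082/60 = 130.3013667
  W ⇒ negate
Point 2:
  Lat: 29° + 0/60 + 31.7/3600 = 29 + 0.000000 + 0.008806 = 29.0088056
  N ⇒ keep positive
  Lon: 37′ + 30.2″ = 37.50333′; 59 + 37.50333/60 = 59.6250556
  E → positive
Point 3:
  φ: 7 + 8.12/60 = 7.1353333
  N ⇒ keep positive
  λ: 5.272′ = 0.087867°; total 133.0878667
  W → negative
Point 4:
  Latitude: split at 2 digits → 88° and 33.978′; 88 + 33.978/60 = 88.5663000
  N ⇒ keep positive
  λ: split at 3 digits → 101° and 3.111′; 101 + 3.111/60 = 101.0518500
  E → positive
Point 5:
  Latitude: 29.198′ = 0.486633°; total 0.4866333
  S ⇒ negate
  Longitude: 20.65′ = 0.344167°; total 0.3441667
  E ⇒ keep positive
Point 6:
  Lat: degrees = first 2 digits = 63, minutes = 6.1593; 63 + 6.1593/60 = 63.1026550
  S ⇒ negate
  Lon: degrees = first 3 digits = 102, minutes = 47.43482; 102 + 47.43482/60 = 102.7905803
  hemisphere W, so the sign is −

1. -0.679763, -130.301367
2. 29.008806, 59.625056
3. 7.135333, -133.087867
4. 88.566300, 101.051850
5. -0.486633, 0.344167
6. -63.102655, -102.790580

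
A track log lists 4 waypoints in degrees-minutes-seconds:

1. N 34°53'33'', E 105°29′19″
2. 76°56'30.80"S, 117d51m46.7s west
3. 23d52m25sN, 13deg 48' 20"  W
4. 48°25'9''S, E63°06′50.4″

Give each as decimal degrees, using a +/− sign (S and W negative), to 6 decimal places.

1. 34.892500, 105.488611
2. -76.941889, -117.862972
3. 23.873611, -13.805556
4. -48.419167, 63.114000

Point 1:
  Latitude: 53′ + 33″ = 53.55000′; 34 + 53.55000/60 = 34.8925000
  N ⇒ keep positive
  Longitude: 105° + 29/60 + 19/3600 = 105 + 0.483333 + 0.005278 = 105.4886111
  E → positive
Point 2:
  Latitude: 76° + 56/60 + 30.8/3600 = 76 + 0.933333 + 0.008556 = 76.9418889
  S ⇒ negate
  Lon: 51′ + 46.7″ = 51.77833′; 117 + 51.77833/60 = 117.8629722
  hemisphere W, so the sign is −
Point 3:
  Lat: 23° + 52/60 + 25/3600 = 23 + 0.866667 + 0.006944 = 23.8736111
  N ⇒ keep positive
  λ: 48′ + 20″ = 48.33333′; 13 + 48.33333/60 = 13.8055556
  W ⇒ negate
Point 4:
  φ: 25′ + 9″ = 25.15000′; 48 + 25.15000/60 = 48.4191667
  S ⇒ negate
  Longitude: 6′ + 50.4″ = 6.84000′; 63 + 6.84000/60 = 63.1140000
  E → positive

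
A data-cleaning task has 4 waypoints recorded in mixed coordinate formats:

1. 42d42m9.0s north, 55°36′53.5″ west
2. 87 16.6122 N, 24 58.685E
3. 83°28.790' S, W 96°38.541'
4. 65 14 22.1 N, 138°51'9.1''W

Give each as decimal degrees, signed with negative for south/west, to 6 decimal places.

1. 42.702500, -55.614861
2. 87.276870, 24.978083
3. -83.479833, -96.642350
4. 65.239472, -138.852528

Point 1:
  Latitude: 42° + 42/60 + 9/3600 = 42 + 0.700000 + 0.002500 = 42.7025000
  N → positive
  Lon: 36′ + 53.5″ = 36.89167′; 55 + 36.89167/60 = 55.6148611
  W ⇒ negate
Point 2:
  Latitude: 16.6122′ = 0.276870°; total 87.2768700
  N ⇒ keep positive
  Lon: 58.685′ = 0.978083°; total 24.9780833
  E → positive
Point 3:
  Latitude: 83 + 28.79/60 = 83.4798333
  S ⇒ negate
  Longitude: 96 + 38.541/60 = 96.6423500
  W ⇒ negate
Point 4:
  Latitude: 65° + 14/60 + 22.1/3600 = 65 + 0.233333 + 0.006139 = 65.2394722
  N ⇒ keep positive
  Lon: 51′ + 9.1″ = 51.15167′; 138 + 51.15167/60 = 138.8525278
  W ⇒ negate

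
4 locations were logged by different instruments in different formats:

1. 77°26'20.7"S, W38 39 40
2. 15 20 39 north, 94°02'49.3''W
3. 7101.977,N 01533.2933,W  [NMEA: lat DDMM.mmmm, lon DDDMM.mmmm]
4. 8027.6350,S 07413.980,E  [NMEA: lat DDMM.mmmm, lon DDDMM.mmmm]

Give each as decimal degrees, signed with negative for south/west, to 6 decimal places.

Point 1:
  Latitude: 77 + 26/60 + 20.7/3600 = 77.4390833
  S ⇒ negate
  Longitude: 39′ + 40″ = 39.66667′; 38 + 39.66667/60 = 38.6611111
  W ⇒ negate
Point 2:
  φ: 20′ + 39″ = 20.65000′; 15 + 20.65000/60 = 15.3441667
  N → positive
  λ: 94 + 2/60 + 49.3/3600 = 94.0470278
  W ⇒ negate
Point 3:
  Lat: split at 2 digits → 71° and 1.977′; 71 + 1.977/60 = 71.0329500
  N ⇒ keep positive
  Longitude: degrees = first 3 digits = 15, minutes = 33.2933; 15 + 33.2933/60 = 15.5548883
  W → negative
Point 4:
  Latitude: split at 2 digits → 80° and 27.635′; 80 + 27.635/60 = 80.4605833
  S ⇒ negate
  Longitude: degrees = first 3 digits = 74, minutes = 13.98; 74 + 13.98/60 = 74.2330000
  E ⇒ keep positive

1. -77.439083, -38.661111
2. 15.344167, -94.047028
3. 71.032950, -15.554888
4. -80.460583, 74.233000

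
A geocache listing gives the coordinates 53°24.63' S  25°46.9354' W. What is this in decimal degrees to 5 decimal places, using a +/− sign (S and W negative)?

Lat: 53 + 24.63/60 = 53.410500
S → negative
λ: 25 + 46.9354/60 = 25.782257
hemisphere W, so the sign is −

-53.41050, -25.78226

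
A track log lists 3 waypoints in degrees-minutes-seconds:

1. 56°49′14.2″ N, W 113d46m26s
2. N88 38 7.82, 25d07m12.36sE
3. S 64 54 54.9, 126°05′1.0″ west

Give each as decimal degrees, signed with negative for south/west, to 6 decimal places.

1. 56.820611, -113.773889
2. 88.635506, 25.120100
3. -64.915250, -126.083611

Point 1:
  Latitude: 56 + 49/60 + 14.2/3600 = 56.8206111
  N ⇒ keep positive
  Lon: 113° + 46/60 + 26/3600 = 113 + 0.766667 + 0.007222 = 113.7738889
  W ⇒ negate
Point 2:
  Latitude: 88° + 38/60 + 7.82/3600 = 88 + 0.633333 + 0.002172 = 88.6355056
  N → positive
  Longitude: 7′ + 12.36″ = 7.20600′; 25 + 7.20600/60 = 25.1201000
  E → positive
Point 3:
  Latitude: 54′ + 54.9″ = 54.91500′; 64 + 54.91500/60 = 64.9152500
  hemisphere S, so the sign is −
  Lon: 5′ + 1″ = 5.01667′; 126 + 5.01667/60 = 126.0836111
  W → negative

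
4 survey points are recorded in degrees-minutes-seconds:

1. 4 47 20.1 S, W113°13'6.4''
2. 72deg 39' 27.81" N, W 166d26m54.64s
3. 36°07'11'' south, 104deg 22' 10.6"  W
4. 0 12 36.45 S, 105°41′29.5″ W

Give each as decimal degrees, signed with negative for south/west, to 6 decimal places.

1. -4.788917, -113.218444
2. 72.657725, -166.448511
3. -36.119722, -104.369611
4. -0.210125, -105.691528

Point 1:
  Latitude: 47′ + 20.1″ = 47.33500′; 4 + 47.33500/60 = 4.7889167
  S → negative
  Lon: 13′ + 6.4″ = 13.10667′; 113 + 13.10667/60 = 113.2184444
  hemisphere W, so the sign is −
Point 2:
  Latitude: 39′ + 27.81″ = 39.46350′; 72 + 39.46350/60 = 72.6577250
  N → positive
  λ: 166° + 26/60 + 54.64/3600 = 166 + 0.433333 + 0.015178 = 166.4485111
  W ⇒ negate
Point 3:
  Latitude: 36 + 7/60 + 11/3600 = 36.1197222
  S → negative
  Longitude: 104° + 22/60 + 10.6/3600 = 104 + 0.366667 + 0.002944 = 104.3696111
  hemisphere W, so the sign is −
Point 4:
  φ: 0 + 12/60 + 36.45/3600 = 0.2101250
  hemisphere S, so the sign is −
  λ: 41′ + 29.5″ = 41.49167′; 105 + 41.49167/60 = 105.6915278
  W ⇒ negate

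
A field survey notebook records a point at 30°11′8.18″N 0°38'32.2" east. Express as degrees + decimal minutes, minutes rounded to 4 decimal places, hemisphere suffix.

φ: seconds/60 = 0.13633; minutes = 11 + 0.13633 = 11.136333
λ: seconds/60 = 0.53667; minutes = 38 + 0.53667 = 38.536667

30° 11.1363′ N, 0° 38.5367′ E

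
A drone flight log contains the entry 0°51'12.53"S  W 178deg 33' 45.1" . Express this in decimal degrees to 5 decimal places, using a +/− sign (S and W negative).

-0.85348, -178.56253

Lat: 51′ + 12.53″ = 51.20883′; 0 + 51.20883/60 = 0.853481
hemisphere S, so the sign is −
λ: 178 + 33/60 + 45.1/3600 = 178.562528
hemisphere W, so the sign is −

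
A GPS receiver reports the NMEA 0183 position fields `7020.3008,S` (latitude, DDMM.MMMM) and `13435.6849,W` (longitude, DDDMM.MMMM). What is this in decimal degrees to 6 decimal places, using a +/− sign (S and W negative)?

Lat: degrees = first 2 digits = 70, minutes = 20.3008; 70 + 20.3008/60 = 70.3383467
hemisphere S, so the sign is −
Lon: split at 3 digits → 134° and 35.6849′; 134 + 35.6849/60 = 134.5947483
W → negative

-70.338347, -134.594748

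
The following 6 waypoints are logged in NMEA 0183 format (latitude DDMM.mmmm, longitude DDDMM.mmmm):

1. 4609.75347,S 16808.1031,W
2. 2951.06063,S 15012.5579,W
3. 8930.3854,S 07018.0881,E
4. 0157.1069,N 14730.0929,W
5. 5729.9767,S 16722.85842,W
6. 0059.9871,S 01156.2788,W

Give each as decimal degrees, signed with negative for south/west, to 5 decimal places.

1. -46.16256, -168.13505
2. -29.85101, -150.20930
3. -89.50642, 70.30147
4. 1.95178, -147.50155
5. -57.49961, -167.38097
6. -0.99979, -11.93798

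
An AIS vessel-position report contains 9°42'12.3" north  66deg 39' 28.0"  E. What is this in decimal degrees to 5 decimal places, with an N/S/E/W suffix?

φ: 42′ + 12.3″ = 42.20500′; 9 + 42.20500/60 = 9.703417
Lon: 39′ + 28″ = 39.46667′; 66 + 39.46667/60 = 66.657778

9.70342° N, 66.65778° E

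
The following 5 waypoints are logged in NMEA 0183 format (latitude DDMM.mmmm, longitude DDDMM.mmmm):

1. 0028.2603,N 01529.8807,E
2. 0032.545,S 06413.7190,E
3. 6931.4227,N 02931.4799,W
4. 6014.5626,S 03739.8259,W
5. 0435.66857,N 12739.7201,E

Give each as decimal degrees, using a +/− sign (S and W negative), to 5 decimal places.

Point 1:
  φ: degrees = first 2 digits = 0, minutes = 28.2603; 0 + 28.2603/60 = 0.471005
  N ⇒ keep positive
  Lon: degrees = first 3 digits = 15, minutes = 29.8807; 15 + 29.8807/60 = 15.498012
  E ⇒ keep positive
Point 2:
  Lat: split at 2 digits → 00° and 32.545′; 0 + 32.545/60 = 0.542417
  S → negative
  Lon: degrees = first 3 digits = 64, minutes = 13.719; 64 + 13.719/60 = 64.228650
  E → positive
Point 3:
  φ: split at 2 digits → 69° and 31.4227′; 69 + 31.4227/60 = 69.523712
  N → positive
  λ: split at 3 digits → 029° and 31.4799′; 29 + 31.4799/60 = 29.524665
  hemisphere W, so the sign is −
Point 4:
  φ: split at 2 digits → 60° and 14.5626′; 60 + 14.5626/60 = 60.242710
  hemisphere S, so the sign is −
  Lon: split at 3 digits → 037° and 39.8259′; 37 + 39.8259/60 = 37.663765
  hemisphere W, so the sign is −
Point 5:
  Latitude: split at 2 digits → 04° and 35.66857′; 4 + 35.66857/60 = 4.594476
  N → positive
  Lon: split at 3 digits → 127° and 39.7201′; 127 + 39.7201/60 = 127.662002
  E ⇒ keep positive

1. 0.47101, 15.49801
2. -0.54242, 64.22865
3. 69.52371, -29.52467
4. -60.24271, -37.66377
5. 4.59448, 127.66200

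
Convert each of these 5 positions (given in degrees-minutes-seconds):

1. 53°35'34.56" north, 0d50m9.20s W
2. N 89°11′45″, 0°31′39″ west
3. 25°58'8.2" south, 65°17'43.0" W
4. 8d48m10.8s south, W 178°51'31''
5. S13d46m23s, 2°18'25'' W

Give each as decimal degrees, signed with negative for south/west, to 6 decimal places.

1. 53.592933, -0.835889
2. 89.195833, -0.527500
3. -25.968944, -65.295278
4. -8.803000, -178.858611
5. -13.773056, -2.306944

Point 1:
  Lat: 53 + 35/60 + 34.56/3600 = 53.5929333
  N → positive
  Lon: 0° + 50/60 + 9.2/3600 = 0 + 0.833333 + 0.002556 = 0.8358889
  W → negative
Point 2:
  Lat: 11′ + 45″ = 11.75000′; 89 + 11.75000/60 = 89.1958333
  N ⇒ keep positive
  λ: 0 + 31/60 + 39/3600 = 0.5275000
  W ⇒ negate
Point 3:
  Lat: 58′ + 8.2″ = 58.13667′; 25 + 58.13667/60 = 25.9689444
  hemisphere S, so the sign is −
  Longitude: 65 + 17/60 + 43/3600 = 65.2952778
  W ⇒ negate
Point 4:
  φ: 8° + 48/60 + 10.8/3600 = 8 + 0.800000 + 0.003000 = 8.8030000
  S → negative
  Longitude: 178 + 51/60 + 31/3600 = 178.8586111
  W → negative
Point 5:
  Latitude: 13 + 46/60 + 23/3600 = 13.7730556
  S ⇒ negate
  λ: 2° + 18/60 + 25/3600 = 2 + 0.300000 + 0.006944 = 2.3069444
  W → negative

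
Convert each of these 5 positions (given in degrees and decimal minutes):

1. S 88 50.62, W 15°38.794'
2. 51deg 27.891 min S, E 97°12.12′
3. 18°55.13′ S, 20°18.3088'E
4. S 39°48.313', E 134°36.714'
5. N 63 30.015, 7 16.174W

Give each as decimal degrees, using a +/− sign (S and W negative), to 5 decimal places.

1. -88.84367, -15.64657
2. -51.46485, 97.20200
3. -18.91883, 20.30515
4. -39.80522, 134.61190
5. 63.50025, -7.26957

Point 1:
  Lat: 50.62′ = 0.843667°; total 88.843667
  hemisphere S, so the sign is −
  Lon: 38.794′ = 0.646567°; total 15.646567
  W → negative
Point 2:
  Latitude: 51 + 27.891/60 = 51.464850
  S → negative
  Longitude: 97 + 12.12/60 = 97.202000
  E ⇒ keep positive
Point 3:
  Latitude: 18 + 55.13/60 = 18.918833
  S ⇒ negate
  Lon: 18.3088′ = 0.305147°; total 20.305147
  E ⇒ keep positive
Point 4:
  Latitude: 48.313′ = 0.805217°; total 39.805217
  S → negative
  Longitude: 36.714′ = 0.611900°; total 134.611900
  E → positive
Point 5:
  Latitude: 63 + 30.015/60 = 63.500250
  N ⇒ keep positive
  Longitude: 7 + 16.174/60 = 7.269567
  W → negative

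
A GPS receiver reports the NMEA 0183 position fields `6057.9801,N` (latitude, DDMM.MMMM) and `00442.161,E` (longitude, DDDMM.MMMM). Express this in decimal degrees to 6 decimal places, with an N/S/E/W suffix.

60.966335° N, 4.702683° E

Latitude: degrees = first 2 digits = 60, minutes = 57.9801; 60 + 57.9801/60 = 60.9663350
λ: degrees = first 3 digits = 4, minutes = 42.161; 4 + 42.161/60 = 4.7026833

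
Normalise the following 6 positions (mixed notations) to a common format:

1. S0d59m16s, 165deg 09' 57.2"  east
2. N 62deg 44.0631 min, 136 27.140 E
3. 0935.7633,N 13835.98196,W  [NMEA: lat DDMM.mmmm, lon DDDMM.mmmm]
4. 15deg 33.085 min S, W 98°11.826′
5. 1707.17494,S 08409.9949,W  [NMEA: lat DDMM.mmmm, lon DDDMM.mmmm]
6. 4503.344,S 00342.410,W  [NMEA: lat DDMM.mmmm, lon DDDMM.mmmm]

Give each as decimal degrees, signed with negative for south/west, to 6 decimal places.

1. -0.987778, 165.165889
2. 62.734385, 136.452333
3. 9.596055, -138.599699
4. -15.551417, -98.197100
5. -17.119582, -84.166582
6. -45.055733, -3.706833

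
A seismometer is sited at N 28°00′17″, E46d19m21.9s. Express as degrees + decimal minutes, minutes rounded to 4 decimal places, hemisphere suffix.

28° 0.2833′ N, 46° 19.3650′ E

Lat: seconds/60 = 0.28333; minutes = 0 + 0.28333 = 0.283333
Lon: seconds/60 = 0.36500; minutes = 19 + 0.36500 = 19.365000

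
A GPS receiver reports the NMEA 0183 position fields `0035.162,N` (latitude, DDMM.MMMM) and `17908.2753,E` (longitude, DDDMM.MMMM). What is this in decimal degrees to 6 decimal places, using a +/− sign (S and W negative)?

φ: split at 2 digits → 00° and 35.162′; 0 + 35.162/60 = 0.5860333
N ⇒ keep positive
Longitude: degrees = first 3 digits = 179, minutes = 8.2753; 179 + 8.2753/60 = 179.1379217
E ⇒ keep positive

0.586033, 179.137922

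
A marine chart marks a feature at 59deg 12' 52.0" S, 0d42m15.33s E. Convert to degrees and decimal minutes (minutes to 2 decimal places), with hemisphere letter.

59° 12.87′ S, 0° 42.26′ E

Lat: seconds/60 = 0.86667; minutes = 12 + 0.86667 = 12.8667
Lon: seconds/60 = 0.25550; minutes = 42 + 0.25550 = 42.2555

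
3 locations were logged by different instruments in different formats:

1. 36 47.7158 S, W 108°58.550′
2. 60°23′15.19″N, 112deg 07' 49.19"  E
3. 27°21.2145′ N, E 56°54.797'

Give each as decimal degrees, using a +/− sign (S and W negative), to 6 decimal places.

Point 1:
  Lat: 47.7158′ = 0.795263°; total 36.7952633
  S ⇒ negate
  Longitude: 58.55′ = 0.975833°; total 108.9758333
  hemisphere W, so the sign is −
Point 2:
  φ: 60 + 23/60 + 15.19/3600 = 60.3875528
  N ⇒ keep positive
  λ: 112° + 7/60 + 49.19/3600 = 112 + 0.116667 + 0.013664 = 112.1303306
  E ⇒ keep positive
Point 3:
  Latitude: 27 + 21.2145/60 = 27.3535750
  N → positive
  λ: 56 + 54.797/60 = 56.9132833
  E → positive

1. -36.795263, -108.975833
2. 60.387553, 112.130331
3. 27.353575, 56.913283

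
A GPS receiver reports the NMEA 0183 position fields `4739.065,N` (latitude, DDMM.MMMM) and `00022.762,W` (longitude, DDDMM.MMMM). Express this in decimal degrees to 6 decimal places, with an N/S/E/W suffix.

Lat: degrees = first 2 digits = 47, minutes = 39.065; 47 + 39.065/60 = 47.6510833
Lon: degrees = first 3 digits = 0, minutes = 22.762; 0 + 22.762/60 = 0.3793667

47.651083° N, 0.379367° W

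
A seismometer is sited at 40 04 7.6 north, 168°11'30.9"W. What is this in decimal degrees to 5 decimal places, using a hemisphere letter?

Lat: 4′ + 7.6″ = 4.12667′; 40 + 4.12667/60 = 40.068778
Lon: 168° + 11/60 + 30.9/3600 = 168 + 0.183333 + 0.008583 = 168.191917

40.06878° N, 168.19192° W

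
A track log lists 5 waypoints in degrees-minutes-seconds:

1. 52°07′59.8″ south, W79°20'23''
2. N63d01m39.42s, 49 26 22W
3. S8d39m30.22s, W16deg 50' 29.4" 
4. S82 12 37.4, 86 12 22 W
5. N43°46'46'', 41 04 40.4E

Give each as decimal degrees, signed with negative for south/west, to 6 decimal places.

1. -52.133278, -79.339722
2. 63.027617, -49.439444
3. -8.658394, -16.841500
4. -82.210389, -86.206111
5. 43.779444, 41.077889

Point 1:
  Latitude: 7′ + 59.8″ = 7.99667′; 52 + 7.99667/60 = 52.1332778
  hemisphere S, so the sign is −
  Longitude: 20′ + 23″ = 20.38333′; 79 + 20.38333/60 = 79.3397222
  W ⇒ negate
Point 2:
  Latitude: 1′ + 39.42″ = 1.65700′; 63 + 1.65700/60 = 63.0276167
  N ⇒ keep positive
  Longitude: 49° + 26/60 + 22/3600 = 49 + 0.433333 + 0.006111 = 49.4394444
  W → negative
Point 3:
  Latitude: 8 + 39/60 + 30.22/3600 = 8.6583944
  S ⇒ negate
  λ: 16° + 50/60 + 29.4/3600 = 16 + 0.833333 + 0.008167 = 16.8415000
  W ⇒ negate
Point 4:
  Lat: 82 + 12/60 + 37.4/3600 = 82.2103889
  hemisphere S, so the sign is −
  Longitude: 12′ + 22″ = 12.36667′; 86 + 12.36667/60 = 86.2061111
  hemisphere W, so the sign is −
Point 5:
  φ: 43° + 46/60 + 46/3600 = 43 + 0.766667 + 0.012778 = 43.7794444
  N ⇒ keep positive
  Lon: 4′ + 40.4″ = 4.67333′; 41 + 4.67333/60 = 41.0778889
  E → positive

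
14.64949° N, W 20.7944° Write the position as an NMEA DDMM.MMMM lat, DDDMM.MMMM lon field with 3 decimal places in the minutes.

1438.969,N / 02047.664,W

Latitude: minutes = (14.649490 − 14) × 60 = 38.96940
Lon: minutes = (20.794400 − 20) × 60 = 47.66400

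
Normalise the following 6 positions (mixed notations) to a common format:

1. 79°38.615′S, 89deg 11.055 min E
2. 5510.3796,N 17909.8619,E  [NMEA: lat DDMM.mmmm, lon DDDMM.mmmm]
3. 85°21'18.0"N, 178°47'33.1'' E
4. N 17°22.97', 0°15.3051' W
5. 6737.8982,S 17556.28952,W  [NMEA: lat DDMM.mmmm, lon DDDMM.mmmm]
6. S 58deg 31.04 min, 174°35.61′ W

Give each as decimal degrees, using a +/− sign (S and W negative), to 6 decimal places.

Point 1:
  Latitude: 38.615′ = 0.643583°; total 79.6435833
  S → negative
  λ: 89 + 11.055/60 = 89.1842500
  E ⇒ keep positive
Point 2:
  Lat: degrees = first 2 digits = 55, minutes = 10.3796; 55 + 10.3796/60 = 55.1729933
  N ⇒ keep positive
  λ: split at 3 digits → 179° and 9.8619′; 179 + 9.8619/60 = 179.1643650
  E ⇒ keep positive
Point 3:
  Lat: 85° + 21/60 + 18/3600 = 85 + 0.350000 + 0.005000 = 85.3550000
  N → positive
  Longitude: 47′ + 33.1″ = 47.55167′; 178 + 47.55167/60 = 178.7925278
  E ⇒ keep positive
Point 4:
  Lat: 22.97′ = 0.382833°; total 17.3828333
  N → positive
  Lon: 0 + 15.3051/60 = 0.2550850
  W → negative
Point 5:
  φ: degrees = first 2 digits = 67, minutes = 37.8982; 67 + 37.8982/60 = 67.6316367
  hemisphere S, so the sign is −
  Lon: degrees = first 3 digits = 175, minutes = 56.28952; 175 + 56.28952/60 = 175.9381587
  hemisphere W, so the sign is −
Point 6:
  φ: 31.04′ = 0.517333°; total 58.5173333
  S → negative
  Lon: 174 + 35.61/60 = 174.5935000
  hemisphere W, so the sign is −

1. -79.643583, 89.184250
2. 55.172993, 179.164365
3. 85.355000, 178.792528
4. 17.382833, -0.255085
5. -67.631637, -175.938159
6. -58.517333, -174.593500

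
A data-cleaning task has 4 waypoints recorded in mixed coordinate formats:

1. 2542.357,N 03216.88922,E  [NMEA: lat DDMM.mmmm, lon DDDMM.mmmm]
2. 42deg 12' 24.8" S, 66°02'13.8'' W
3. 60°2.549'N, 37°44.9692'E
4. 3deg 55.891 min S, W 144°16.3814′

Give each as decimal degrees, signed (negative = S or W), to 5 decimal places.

1. 25.70595, 32.28149
2. -42.20689, -66.03717
3. 60.04248, 37.74949
4. -3.93152, -144.27302

Point 1:
  φ: degrees = first 2 digits = 25, minutes = 42.357; 25 + 42.357/60 = 25.705950
  N → positive
  Lon: split at 3 digits → 032° and 16.88922′; 32 + 16.88922/60 = 32.281487
  E → positive
Point 2:
  φ: 42° + 12/60 + 24.8/3600 = 42 + 0.200000 + 0.006889 = 42.206889
  S → negative
  λ: 66 + 2/60 + 13.8/3600 = 66.037167
  W → negative
Point 3:
  Latitude: 60 + 2.549/60 = 60.042483
  N → positive
  Longitude: 37 + 44.9692/60 = 37.749487
  E ⇒ keep positive
Point 4:
  Latitude: 3 + 55.891/60 = 3.931517
  S ⇒ negate
  λ: 16.3814′ = 0.273023°; total 144.273023
  W → negative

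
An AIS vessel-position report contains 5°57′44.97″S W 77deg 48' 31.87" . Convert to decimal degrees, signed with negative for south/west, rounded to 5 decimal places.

-5.96249, -77.80885

Lat: 5° + 57/60 + 44.97/3600 = 5 + 0.950000 + 0.012492 = 5.962492
S → negative
λ: 48′ + 31.87″ = 48.53117′; 77 + 48.53117/60 = 77.808853
W → negative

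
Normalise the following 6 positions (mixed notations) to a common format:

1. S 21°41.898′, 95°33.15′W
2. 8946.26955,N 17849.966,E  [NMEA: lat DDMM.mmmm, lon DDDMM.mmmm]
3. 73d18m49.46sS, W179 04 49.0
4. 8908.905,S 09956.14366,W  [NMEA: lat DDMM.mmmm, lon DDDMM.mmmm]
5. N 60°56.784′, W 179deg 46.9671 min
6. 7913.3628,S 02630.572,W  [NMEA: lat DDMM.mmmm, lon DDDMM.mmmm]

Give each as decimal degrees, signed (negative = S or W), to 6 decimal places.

1. -21.698300, -95.552500
2. 89.771159, 178.832767
3. -73.313739, -179.080278
4. -89.148417, -99.935728
5. 60.946400, -179.782785
6. -79.222713, -26.509533

Point 1:
  φ: 41.898′ = 0.698300°; total 21.6983000
  hemisphere S, so the sign is −
  λ: 95 + 33.15/60 = 95.5525000
  W ⇒ negate
Point 2:
  Latitude: split at 2 digits → 89° and 46.26955′; 89 + 46.26955/60 = 89.7711592
  N → positive
  Longitude: degrees = first 3 digits = 178, minutes = 49.966; 178 + 49.966/60 = 178.8327667
  E ⇒ keep positive
Point 3:
  φ: 73 + 18/60 + 49.46/3600 = 73.3137389
  hemisphere S, so the sign is −
  Longitude: 179° + 4/60 + 49/3600 = 179 + 0.066667 + 0.013611 = 179.0802778
  W → negative
Point 4:
  φ: degrees = first 2 digits = 89, minutes = 8.905; 89 + 8.905/60 = 89.1484167
  hemisphere S, so the sign is −
  Lon: degrees = first 3 digits = 99, minutes = 56.14366; 99 + 56.14366/60 = 99.9357277
  hemisphere W, so the sign is −
Point 5:
  Latitude: 60 + 56.784/60 = 60.9464000
  N ⇒ keep positive
  Longitude: 46.9671′ = 0.782785°; total 179.7827850
  W ⇒ negate
Point 6:
  Latitude: degrees = first 2 digits = 79, minutes = 13.3628; 79 + 13.3628/60 = 79.2227133
  hemisphere S, so the sign is −
  Lon: degrees = first 3 digits = 26, minutes = 30.572; 26 + 30.572/60 = 26.5095333
  W → negative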